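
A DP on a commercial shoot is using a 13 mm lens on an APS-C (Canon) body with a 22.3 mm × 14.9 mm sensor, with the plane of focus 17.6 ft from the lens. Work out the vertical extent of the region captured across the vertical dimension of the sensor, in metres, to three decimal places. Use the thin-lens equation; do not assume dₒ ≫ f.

dₒ: 17.6 ft × 304.8 mm/ft = 5364.48 mm.
Similar triangles through the lens centre give W/dₒ = h/dᵢ; with 1/f = 1/dₒ + 1/dᵢ this gives W = h·(dₒ − f)/f.
W = 14.9 mm × (5364.48 − 13) / 13 = 14.9 × 411.6523 ≈ 6133.619 mm = 6.13362 m.

6.134 m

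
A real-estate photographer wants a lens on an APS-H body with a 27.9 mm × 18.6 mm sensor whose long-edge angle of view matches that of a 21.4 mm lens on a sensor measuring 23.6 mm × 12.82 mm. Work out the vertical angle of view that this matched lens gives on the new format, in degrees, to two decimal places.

40.37°

Equal long-edge AOV ⇒ f₂ = f₁ · 27.9/23.6 = 21.4 × 1.18220 ≈ 25.2992 mm.
Vertical AOV on the new format = 2·arctan(18.6 / (2 × 25.2992)) = 2·arctan(0.36760) ≈ 40.3670°.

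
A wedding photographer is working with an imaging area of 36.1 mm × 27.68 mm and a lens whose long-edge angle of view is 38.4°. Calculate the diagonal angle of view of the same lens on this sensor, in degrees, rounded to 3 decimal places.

47.386°

From the long-edge AOV: f = 36.1 / (2·tan(19.2°)) = 36.1 / 0.69647 ≈ 51.8325 mm.
Sensor diagonal = √(36.1² + 27.68²) = √2069.3924 ≈ 45.4906 mm.
Diagonal AOV = 2·arctan(45.4906 / (2 × 51.8325)) = 2·arctan(0.43882) ≈ 47.3859°.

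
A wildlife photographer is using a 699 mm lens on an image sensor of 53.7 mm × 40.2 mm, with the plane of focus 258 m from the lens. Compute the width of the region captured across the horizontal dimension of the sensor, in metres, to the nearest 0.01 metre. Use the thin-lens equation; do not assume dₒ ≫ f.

19.77 m

dₒ: 258 m = 258000 mm.
Similar triangles through the lens centre give W/dₒ = w/dᵢ; with 1/f = 1/dₒ + 1/dᵢ this gives W = w·(dₒ − f)/f.
W = 53.7 mm × (258000 − 699) / 699 = 53.7 × 368.0987 ≈ 19766.901 mm = 19.7669 m.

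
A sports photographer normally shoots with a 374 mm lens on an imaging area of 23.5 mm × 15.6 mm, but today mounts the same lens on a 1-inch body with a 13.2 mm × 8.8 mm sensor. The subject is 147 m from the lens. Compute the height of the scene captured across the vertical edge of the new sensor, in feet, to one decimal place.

The focal length stays 374 mm; the relevant sensor dimension is now h = 8.8 mm. Object distance dₒ = 147 m = 147000 mm.
Thin-lens field height W = h·(dₒ − f)/f = 8.8 × (147000 − 374)/374 ≈ 3450.024 mm = 3450.024/304.8 ft = 11.319 ft.

11.3 ft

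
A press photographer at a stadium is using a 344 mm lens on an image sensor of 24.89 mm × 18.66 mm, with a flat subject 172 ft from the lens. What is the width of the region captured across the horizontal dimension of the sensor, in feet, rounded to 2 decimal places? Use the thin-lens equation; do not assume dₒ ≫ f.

dₒ: 172 ft × 304.8 mm/ft = 52425.60 mm.
Similar triangles through the lens centre give W/dₒ = w/dᵢ; with 1/f = 1/dₒ + 1/dᵢ this gives W = w·(dₒ − f)/f.
W = 24.89 mm × (52425.6 − 344) / 344 = 24.89 × 151.4000 ≈ 3768.346 mm = 3768.346/304.8 ft = 12.3633 ft.

12.36 ft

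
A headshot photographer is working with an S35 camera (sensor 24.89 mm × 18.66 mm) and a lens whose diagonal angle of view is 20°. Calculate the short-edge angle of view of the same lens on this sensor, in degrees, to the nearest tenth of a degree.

Sensor diagonal = √(24.89² + 18.66²) = √967.7077 ≈ 31.1080 mm.
From the diagonal AOV: f = 31.1080 / (2·tan(10°)) = 31.1080 / 0.35265 ≈ 88.2111 mm.
Short-edge AOV = 2·arctan(18.66 / (2 × 88.2111)) = 2·arctan(0.10577) ≈ 12.0753°.

12.1°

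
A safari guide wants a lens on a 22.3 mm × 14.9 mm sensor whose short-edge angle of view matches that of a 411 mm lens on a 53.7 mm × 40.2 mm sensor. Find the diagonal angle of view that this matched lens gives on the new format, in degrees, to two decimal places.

Equal short-edge AOV ⇒ f₂ = f₁ · 14.9/40.2 = 411 × 0.37065 ≈ 152.3358 mm.
Sensor diagonal = √(22.3² + 14.9²) = √719.3000 ≈ 26.8198 mm.
Diagonal AOV on the new format = 2·arctan(26.8198 / (2 × 152.3358)) = 2·arctan(0.08803) ≈ 10.0614°.

10.06°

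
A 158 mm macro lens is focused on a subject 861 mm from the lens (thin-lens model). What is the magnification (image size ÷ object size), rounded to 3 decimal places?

Thin lens: 1/f = 1/dₒ + 1/dᵢ → 1/dᵢ = 1/158 − 1/861 = 0.0051677 mm⁻¹, so dᵢ ≈ 193.5107 mm.
Magnification m = dᵢ/dₒ = 193.5107/861 ≈ 0.22475.

0.225×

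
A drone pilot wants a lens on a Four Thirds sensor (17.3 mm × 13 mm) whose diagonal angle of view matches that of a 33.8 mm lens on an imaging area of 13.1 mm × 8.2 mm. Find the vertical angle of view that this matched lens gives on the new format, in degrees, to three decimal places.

Sensor diagonal = √(13.1² + 8.2²) = √238.8500 ≈ 15.4548 mm.
Sensor diagonal = √(17.3² + 13²) = √468.2900 ≈ 21.6400 mm.
Equal diagonal AOV ⇒ f₂ = f₁ · 21.6400/15.4548 = 33.8 × 1.40022 ≈ 47.3273 mm.
Vertical AOV on the new format = 2·arctan(13 / (2 × 47.3273)) = 2·arctan(0.13734) ≈ 15.6403°.

15.640°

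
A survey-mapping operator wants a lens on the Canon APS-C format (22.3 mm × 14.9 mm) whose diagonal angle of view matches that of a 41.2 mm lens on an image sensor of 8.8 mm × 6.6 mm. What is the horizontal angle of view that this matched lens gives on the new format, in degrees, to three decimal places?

Sensor diagonal = √(8.8² + 6.6²) = √121.0000 ≈ 11.0000 mm.
Sensor diagonal = √(22.3² + 14.9²) = √719.3000 ≈ 26.8198 mm.
Equal diagonal AOV ⇒ f₂ = f₁ · 26.8198/11.0000 = 41.2 × 2.43816 ≈ 100.4522 mm.
Horizontal AOV on the new format = 2·arctan(22.3 / (2 × 100.4522)) = 2·arctan(0.11100) ≈ 12.6676°.

12.668°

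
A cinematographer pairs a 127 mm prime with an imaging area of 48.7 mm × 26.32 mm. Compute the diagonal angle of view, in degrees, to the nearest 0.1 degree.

24.6°

Sensor diagonal = √(48.7² + 26.32²) = √3064.4324 ≈ 55.3573 mm.
Angle of view α = 2·arctan(d/2f) with d = 55.3573 mm and f = 127 mm.
d/2f = 0.21794; arctan(0.21794) ≈ 12.2949°, so α ≈ 24.5898°.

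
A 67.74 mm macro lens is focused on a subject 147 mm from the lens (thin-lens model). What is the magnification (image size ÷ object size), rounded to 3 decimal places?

Thin lens: 1/f = 1/dₒ + 1/dᵢ → 1/dᵢ = 1/67.74 − 1/147 = 0.0079596 mm⁻¹, so dᵢ ≈ 125.6344 mm.
Magnification m = dᵢ/dₒ = 125.6344/147 ≈ 0.85466.

0.855×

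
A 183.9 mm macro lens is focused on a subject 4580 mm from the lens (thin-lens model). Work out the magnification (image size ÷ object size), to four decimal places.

Thin lens: 1/f = 1/dₒ + 1/dᵢ → 1/dᵢ = 1/183.9 − 1/4580 = 0.0052194 mm⁻¹, so dᵢ ≈ 191.5930 mm.
Magnification m = dᵢ/dₒ = 191.5930/4580 ≈ 0.04183.

0.0418×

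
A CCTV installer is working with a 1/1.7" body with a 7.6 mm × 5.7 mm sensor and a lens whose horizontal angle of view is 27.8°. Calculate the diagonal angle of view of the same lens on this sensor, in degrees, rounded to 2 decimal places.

34.38°

From the horizontal AOV: f = 7.6 / (2·tan(13.9°)) = 7.6 / 0.49495 ≈ 15.3551 mm.
Sensor diagonal = √(7.6² + 5.7²) = √90.2500 ≈ 9.5000 mm.
Diagonal AOV = 2·arctan(9.5000 / (2 × 15.3551)) = 2·arctan(0.30934) ≈ 34.3782°.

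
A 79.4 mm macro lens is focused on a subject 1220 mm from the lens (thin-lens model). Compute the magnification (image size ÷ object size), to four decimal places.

0.0696×

Thin lens: 1/f = 1/dₒ + 1/dᵢ → 1/dᵢ = 1/79.4 − 1/1220 = 0.0117748 mm⁻¹, so dᵢ ≈ 84.9272 mm.
Magnification m = dᵢ/dₒ = 84.9272/1220 ≈ 0.06961.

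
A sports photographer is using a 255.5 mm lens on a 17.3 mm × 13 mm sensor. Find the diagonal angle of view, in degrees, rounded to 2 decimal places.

4.85°

Sensor diagonal = √(17.3² + 13²) = √468.2900 ≈ 21.6400 mm.
Angle of view α = 2·arctan(d/2f) with d = 21.6400 mm and f = 255.5 mm.
d/2f = 0.04235; arctan(0.04235) ≈ 2.4249°, so α ≈ 4.8499°.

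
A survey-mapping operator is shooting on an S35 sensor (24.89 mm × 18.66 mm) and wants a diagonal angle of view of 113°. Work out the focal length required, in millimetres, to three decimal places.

Sensor diagonal = √(24.89² + 18.66²) = √967.7077 ≈ 31.1080 mm.
From α = 2·arctan(d/2f) we get f = d / (2·tan(α/2)).
With d = 31.1080 mm and α/2 = 56.5°, tan(α/2) ≈ 1.51084, so f ≈ 31.1080 / 3.02167 ≈ 10.2950 mm.

10.295 mm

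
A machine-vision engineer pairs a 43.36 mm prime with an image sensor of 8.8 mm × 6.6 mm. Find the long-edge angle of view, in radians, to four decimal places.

Angle of view α = 2·arctan(w/2f) with w = 8.8 mm and f = 43.36 mm.
w/2f = 0.10148; arctan(0.10148) ≈ 0.1011 rad, so α ≈ 0.2023 rad.

0.2023 rad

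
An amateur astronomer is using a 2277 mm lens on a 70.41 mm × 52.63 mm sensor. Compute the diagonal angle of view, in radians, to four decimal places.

Sensor diagonal = √(70.41² + 52.63²) = √7727.4850 ≈ 87.9061 mm.
Angle of view α = 2·arctan(d/2f) with d = 87.9061 mm and f = 2277 mm.
d/2f = 0.01930; arctan(0.01930) ≈ 0.0193 rad, so α ≈ 0.0386 rad.

0.0386 rad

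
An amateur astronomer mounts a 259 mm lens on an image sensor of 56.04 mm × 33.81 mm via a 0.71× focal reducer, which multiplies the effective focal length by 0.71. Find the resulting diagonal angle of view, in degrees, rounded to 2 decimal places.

Effective focal length f = 259 × 0.71 = 183.89 mm.
Sensor diagonal = √(56.04² + 33.81²) = √4283.5977 ≈ 65.4492 mm.
α = 2·arctan(65.449 / (2 × 183.89)) = 2·arctan(0.17796) ≈ 20.1812°.

20.18°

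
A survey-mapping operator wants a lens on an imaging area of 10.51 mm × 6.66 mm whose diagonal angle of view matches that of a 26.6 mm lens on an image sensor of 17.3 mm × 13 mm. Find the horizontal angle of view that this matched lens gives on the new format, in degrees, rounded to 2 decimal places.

Sensor diagonal = √(17.3² + 13²) = √468.2900 ≈ 21.6400 mm.
Sensor diagonal = √(10.51² + 6.66²) = √154.8157 ≈ 12.4425 mm.
Equal diagonal AOV ⇒ f₂ = f₁ · 12.4425/21.6400 = 26.6 × 0.57498 ≈ 15.2944 mm.
Horizontal AOV on the new format = 2·arctan(10.51 / (2 × 15.2944)) = 2·arctan(0.34359) ≈ 37.9245°.

37.92°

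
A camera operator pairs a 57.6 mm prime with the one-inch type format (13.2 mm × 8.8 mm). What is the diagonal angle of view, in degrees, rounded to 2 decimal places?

15.68°

Sensor diagonal = √(13.2² + 8.8²) = √251.6800 ≈ 15.8644 mm.
Angle of view α = 2·arctan(d/2f) with d = 15.8644 mm and f = 57.6 mm.
d/2f = 0.13771; arctan(0.13771) ≈ 7.8410°, so α ≈ 15.6820°.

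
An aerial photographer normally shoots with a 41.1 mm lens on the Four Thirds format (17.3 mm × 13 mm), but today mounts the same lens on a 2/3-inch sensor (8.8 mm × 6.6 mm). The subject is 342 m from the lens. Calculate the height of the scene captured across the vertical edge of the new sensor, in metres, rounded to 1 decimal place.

54.9 m

The focal length stays 41.1 mm; the relevant sensor dimension is now h = 6.6 mm. Object distance dₒ = 342 m = 342000 mm.
Thin-lens field height W = h·(dₒ − f)/f = 6.6 × (342000 − 41.1)/41.1 ≈ 54913.108 mm = 54.9131 m.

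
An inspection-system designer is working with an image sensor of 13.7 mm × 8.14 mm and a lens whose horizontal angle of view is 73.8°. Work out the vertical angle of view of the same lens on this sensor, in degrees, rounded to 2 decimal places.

48.08°

From the horizontal AOV: f = 13.7 / (2·tan(36.9°)) = 13.7 / 1.50164 ≈ 9.1233 mm.
Vertical AOV = 2·arctan(8.14 / (2 × 9.1233)) = 2·arctan(0.44611) ≈ 48.0841°.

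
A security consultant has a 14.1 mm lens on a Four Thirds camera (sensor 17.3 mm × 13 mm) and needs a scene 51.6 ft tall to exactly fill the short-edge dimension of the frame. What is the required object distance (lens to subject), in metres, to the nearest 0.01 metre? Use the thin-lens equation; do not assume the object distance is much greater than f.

17.07 m

W: 51.6 ft × 304.8 mm/ft = 15727.68 mm.
Magnification m = h/W = dᵢ/dₒ; combined with 1/f = 1/dₒ + 1/dᵢ this gives dₒ = f·(1 + W/h).
dₒ = 14.1 mm × (1 + 15727.7/13) = 14.1 × 1210.8215 ≈ 17072.583 mm = 17.0726 m.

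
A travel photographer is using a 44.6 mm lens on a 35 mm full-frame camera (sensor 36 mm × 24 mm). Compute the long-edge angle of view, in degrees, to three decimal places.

43.957°

Angle of view α = 2·arctan(w/2f) with w = 36 mm and f = 44.6 mm.
w/2f = 0.40359; arctan(0.40359) ≈ 21.9784°, so α ≈ 43.9568°.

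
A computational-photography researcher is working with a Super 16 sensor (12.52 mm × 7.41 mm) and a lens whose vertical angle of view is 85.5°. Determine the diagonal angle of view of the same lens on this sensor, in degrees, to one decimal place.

122.3°

From the vertical AOV: f = 7.41 / (2·tan(42.75°)) = 7.41 / 1.84878 ≈ 4.0080 mm.
Sensor diagonal = √(12.52² + 7.41²) = √211.6585 ≈ 14.5485 mm.
Diagonal AOV = 2·arctan(14.5485 / (2 × 4.0080)) = 2·arctan(1.81491) ≈ 122.2912°.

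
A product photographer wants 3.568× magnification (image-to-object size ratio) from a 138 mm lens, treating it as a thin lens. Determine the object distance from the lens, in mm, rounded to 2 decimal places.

176.68 mm

With m = dᵢ/dₒ and 1/f = 1/dₒ + 1/dᵢ, substituting dᵢ = m·dₒ gives 1/f = (1 + 1/m)/dₒ, hence dₒ = f·(1 + 1/m).
dₒ = 138 × (1 + 1/3.568) = 138 × 1.28027 ≈ 176.677 mm.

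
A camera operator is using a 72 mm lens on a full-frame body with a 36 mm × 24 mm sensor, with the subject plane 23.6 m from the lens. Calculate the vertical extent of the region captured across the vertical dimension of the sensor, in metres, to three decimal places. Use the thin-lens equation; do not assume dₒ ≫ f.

7.843 m

dₒ: 23.6 m = 23600 mm.
Similar triangles through the lens centre give W/dₒ = h/dᵢ; with 1/f = 1/dₒ + 1/dᵢ this gives W = h·(dₒ − f)/f.
W = 24 mm × (23600 − 72) / 72 = 24 × 326.7778 ≈ 7842.667 mm = 7.84267 m.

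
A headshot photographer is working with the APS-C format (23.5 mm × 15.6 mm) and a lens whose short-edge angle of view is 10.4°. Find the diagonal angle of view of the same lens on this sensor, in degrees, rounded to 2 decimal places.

18.69°

From the short-edge AOV: f = 15.6 / (2·tan(5.2°)) = 15.6 / 0.18201 ≈ 85.7076 mm.
Sensor diagonal = √(23.5² + 15.6²) = √795.6100 ≈ 28.2066 mm.
Diagonal AOV = 2·arctan(28.2066 / (2 × 85.7076)) = 2·arctan(0.16455) ≈ 18.6887°.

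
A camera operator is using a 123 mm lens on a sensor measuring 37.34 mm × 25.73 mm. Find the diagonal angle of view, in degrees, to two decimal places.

Sensor diagonal = √(37.34² + 25.73²) = √2056.3085 ≈ 45.3465 mm.
Angle of view α = 2·arctan(d/2f) with d = 45.3465 mm and f = 123 mm.
d/2f = 0.18434; arctan(0.18434) ≈ 10.4444°, so α ≈ 20.8888°.

20.89°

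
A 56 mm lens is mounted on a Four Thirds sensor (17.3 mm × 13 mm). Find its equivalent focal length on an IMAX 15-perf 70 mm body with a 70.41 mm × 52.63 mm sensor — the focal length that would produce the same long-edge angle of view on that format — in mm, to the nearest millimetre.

228 mm

Equal angle of view means equal width/f ratio, so f₂ = f₁ · (width₂/width₁) = 56 × 70.41/17.3.
f₂ = 56 × 4.06994 ≈ 227.917 mm.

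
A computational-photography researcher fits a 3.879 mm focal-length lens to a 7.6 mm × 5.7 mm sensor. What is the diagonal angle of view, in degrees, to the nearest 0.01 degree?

Sensor diagonal = √(7.6² + 5.7²) = √90.2500 ≈ 9.5000 mm.
Angle of view α = 2·arctan(d/2f) with d = 9.5000 mm and f = 3.879 mm.
d/2f = 1.22454; arctan(1.22454) ≈ 50.7638°, so α ≈ 101.5277°.

101.53°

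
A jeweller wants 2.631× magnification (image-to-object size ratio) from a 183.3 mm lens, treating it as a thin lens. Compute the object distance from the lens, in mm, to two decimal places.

With m = dᵢ/dₒ and 1/f = 1/dₒ + 1/dᵢ, substituting dᵢ = m·dₒ gives 1/f = (1 + 1/m)/dₒ, hence dₒ = f·(1 + 1/m).
dₒ = 183.3 × (1 + 1/2.631) = 183.3 × 1.38008 ≈ 252.969 mm.

252.97 mm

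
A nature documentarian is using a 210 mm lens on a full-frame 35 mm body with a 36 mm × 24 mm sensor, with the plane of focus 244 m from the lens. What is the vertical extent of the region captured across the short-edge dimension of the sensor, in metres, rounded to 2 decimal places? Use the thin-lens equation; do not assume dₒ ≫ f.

27.86 m

dₒ: 244 m = 244000 mm.
Similar triangles through the lens centre give W/dₒ = h/dᵢ; with 1/f = 1/dₒ + 1/dᵢ this gives W = h·(dₒ − f)/f.
W = 24 mm × (244000 − 210) / 210 = 24 × 1160.9048 ≈ 27861.714 mm = 27.8617 m.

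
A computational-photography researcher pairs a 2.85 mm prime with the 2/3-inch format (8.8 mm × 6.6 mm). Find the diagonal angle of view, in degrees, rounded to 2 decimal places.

Sensor diagonal = √(8.8² + 6.6²) = √121.0000 ≈ 11.0000 mm.
Angle of view α = 2·arctan(d/2f) with d = 11.0000 mm and f = 2.85 mm.
d/2f = 1.92982; arctan(1.92982) ≈ 62.6076°, so α ≈ 125.2153°.

125.22°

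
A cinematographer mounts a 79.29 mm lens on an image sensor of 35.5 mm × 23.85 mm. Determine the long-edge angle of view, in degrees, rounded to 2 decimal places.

25.24°

Angle of view α = 2·arctan(w/2f) with w = 35.5 mm and f = 79.29 mm.
w/2f = 0.22386; arctan(0.22386) ≈ 12.6183°, so α ≈ 25.2366°.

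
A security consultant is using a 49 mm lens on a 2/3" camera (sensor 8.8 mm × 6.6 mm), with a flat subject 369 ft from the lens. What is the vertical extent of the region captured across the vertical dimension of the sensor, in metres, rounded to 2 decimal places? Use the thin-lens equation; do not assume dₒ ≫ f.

dₒ: 369 ft × 304.8 mm/ft = 112471.20 mm.
Similar triangles through the lens centre give W/dₒ = h/dᵢ; with 1/f = 1/dₒ + 1/dᵢ this gives W = h·(dₒ − f)/f.
W = 6.6 mm × (112471 − 49) / 49 = 6.6 × 2294.3305 ≈ 15142.582 mm = 15.1426 m.

15.14 m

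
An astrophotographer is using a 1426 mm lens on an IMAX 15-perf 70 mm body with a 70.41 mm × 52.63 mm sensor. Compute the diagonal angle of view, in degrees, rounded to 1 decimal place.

3.5°

Sensor diagonal = √(70.41² + 52.63²) = √7727.4850 ≈ 87.9061 mm.
Angle of view α = 2·arctan(d/2f) with d = 87.9061 mm and f = 1426 mm.
d/2f = 0.03082; arctan(0.03082) ≈ 1.7654°, so α ≈ 3.5309°.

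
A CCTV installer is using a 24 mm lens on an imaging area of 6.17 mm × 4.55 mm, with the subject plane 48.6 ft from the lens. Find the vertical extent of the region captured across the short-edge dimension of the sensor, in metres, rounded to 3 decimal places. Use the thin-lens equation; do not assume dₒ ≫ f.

dₒ: 48.6 ft × 304.8 mm/ft = 14813.28 mm.
Similar triangles through the lens centre give W/dₒ = h/dᵢ; with 1/f = 1/dₒ + 1/dᵢ this gives W = h·(dₒ − f)/f.
W = 4.55 mm × (14813.3 − 24) / 24 = 4.55 × 616.2200 ≈ 2803.801 mm = 2.8038 m.

2.804 m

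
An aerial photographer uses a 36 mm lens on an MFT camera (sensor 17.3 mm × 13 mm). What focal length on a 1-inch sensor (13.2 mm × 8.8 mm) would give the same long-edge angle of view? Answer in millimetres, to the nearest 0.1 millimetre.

27.5 mm

Equal angle of view means equal width/f ratio, so f₂ = f₁ · (width₂/width₁) = 36 × 13.2/17.3.
f₂ = 36 × 0.76301 ≈ 27.468 mm.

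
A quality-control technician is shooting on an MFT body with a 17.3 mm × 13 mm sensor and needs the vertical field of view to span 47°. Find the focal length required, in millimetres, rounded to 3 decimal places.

14.949 mm

From α = 2·arctan(h/2f) we get f = h / (2·tan(α/2)).
With h = 13 mm and α/2 = 23.5°, tan(α/2) ≈ 0.43481, so f ≈ 13 / 0.86962 ≈ 14.9490 mm.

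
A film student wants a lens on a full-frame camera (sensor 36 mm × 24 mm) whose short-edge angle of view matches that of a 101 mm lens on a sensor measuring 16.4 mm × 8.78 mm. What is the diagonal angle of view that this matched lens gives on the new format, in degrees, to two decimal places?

Equal short-edge AOV ⇒ f₂ = f₁ · 24/8.78 = 101 × 2.73349 ≈ 276.0820 mm.
Sensor diagonal = √(36² + 24²) = √1872.0000 ≈ 43.2666 mm.
Diagonal AOV on the new format = 2·arctan(43.2666 / (2 × 276.0820)) = 2·arctan(0.07836) ≈ 8.9609°.

8.96°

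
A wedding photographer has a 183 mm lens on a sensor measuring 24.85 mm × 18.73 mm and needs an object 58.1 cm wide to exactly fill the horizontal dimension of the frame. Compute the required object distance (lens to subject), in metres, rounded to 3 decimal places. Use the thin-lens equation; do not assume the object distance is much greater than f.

W: 58.1 cm = 581 mm.
Magnification m = w/W = dᵢ/dₒ; combined with 1/f = 1/dₒ + 1/dᵢ this gives dₒ = f·(1 + W/w).
dₒ = 183 mm × (1 + 581/24.85) = 183 × 24.3803 ≈ 4461.592 mm = 4.46159 m.

4.462 m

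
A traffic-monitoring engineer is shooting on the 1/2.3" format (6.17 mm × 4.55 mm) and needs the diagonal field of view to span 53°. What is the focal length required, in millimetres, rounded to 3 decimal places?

7.688 mm

Sensor diagonal = √(6.17² + 4.55²) = √58.7714 ≈ 7.6663 mm.
From α = 2·arctan(d/2f) we get f = d / (2·tan(α/2)).
With d = 7.6663 mm and α/2 = 26.5°, tan(α/2) ≈ 0.49858, so f ≈ 7.6663 / 0.99716 ≈ 7.6881 mm.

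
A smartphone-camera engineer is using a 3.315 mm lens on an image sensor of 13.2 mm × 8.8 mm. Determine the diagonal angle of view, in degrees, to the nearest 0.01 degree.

134.64°

Sensor diagonal = √(13.2² + 8.8²) = √251.6800 ≈ 15.8644 mm.
Angle of view α = 2·arctan(d/2f) with d = 15.8644 mm and f = 3.315 mm.
d/2f = 2.39282; arctan(2.39282) ≈ 67.3192°, so α ≈ 134.6383°.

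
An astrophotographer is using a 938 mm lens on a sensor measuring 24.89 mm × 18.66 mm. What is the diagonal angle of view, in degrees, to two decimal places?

1.90°

Sensor diagonal = √(24.89² + 18.66²) = √967.7077 ≈ 31.1080 mm.
Angle of view α = 2·arctan(d/2f) with d = 31.1080 mm and f = 938 mm.
d/2f = 0.01658; arctan(0.01658) ≈ 0.9500°, so α ≈ 1.9000°.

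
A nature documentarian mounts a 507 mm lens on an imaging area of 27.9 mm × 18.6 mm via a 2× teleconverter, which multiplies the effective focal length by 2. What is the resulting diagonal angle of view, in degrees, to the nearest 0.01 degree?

Effective focal length f = 507 × 2 = 1014 mm.
Sensor diagonal = √(27.9² + 18.6²) = √1124.3700 ≈ 33.5316 mm.
α = 2·arctan(33.532 / (2 × 1014)) = 2·arctan(0.01653) ≈ 1.8945°.

1.89°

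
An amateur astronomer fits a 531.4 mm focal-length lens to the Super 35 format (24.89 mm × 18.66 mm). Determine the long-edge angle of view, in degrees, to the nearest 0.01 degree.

2.68°

Angle of view α = 2·arctan(w/2f) with w = 24.89 mm and f = 531.4 mm.
w/2f = 0.02342; arctan(0.02342) ≈ 1.3416°, so α ≈ 2.6832°.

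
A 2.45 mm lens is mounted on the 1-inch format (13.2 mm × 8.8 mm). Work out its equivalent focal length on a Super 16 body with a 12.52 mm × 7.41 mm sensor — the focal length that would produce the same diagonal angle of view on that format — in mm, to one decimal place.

2.2 mm

Sensor diagonal = √(13.2² + 8.8²) = √251.6800 ≈ 15.8644 mm.
Sensor diagonal = √(12.52² + 7.41²) = √211.6585 ≈ 14.5485 mm.
Equal angle of view means equal diagonal/f ratio, so f₂ = f₁ · (diagonal₂/diagonal₁) = 2.45 × 14.5485/15.8644.
f₂ = 2.45 × 0.91705 ≈ 2.247 mm.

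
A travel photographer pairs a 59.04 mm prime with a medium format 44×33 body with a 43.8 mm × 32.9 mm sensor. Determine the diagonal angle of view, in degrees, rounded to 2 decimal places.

49.78°

Sensor diagonal = √(43.8² + 32.9²) = √3000.8500 ≈ 54.7800 mm.
Angle of view α = 2·arctan(d/2f) with d = 54.7800 mm and f = 59.04 mm.
d/2f = 0.46392; arctan(0.46392) ≈ 24.8877°, so α ≈ 49.7753°.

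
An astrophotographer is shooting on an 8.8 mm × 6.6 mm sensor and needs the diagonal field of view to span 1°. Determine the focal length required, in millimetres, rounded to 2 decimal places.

Sensor diagonal = √(8.8² + 6.6²) = √121.0000 ≈ 11.0000 mm.
From α = 2·arctan(d/2f) we get f = d / (2·tan(α/2)).
With d = 11.0000 mm and α/2 = 0.5°, tan(α/2) ≈ 0.00873, so f ≈ 11.0000 / 0.01745 ≈ 630.2376 mm.

630.24 mm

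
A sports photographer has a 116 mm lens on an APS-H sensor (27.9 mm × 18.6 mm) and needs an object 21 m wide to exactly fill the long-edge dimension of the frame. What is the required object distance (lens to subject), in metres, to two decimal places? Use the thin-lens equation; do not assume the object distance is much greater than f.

87.43 m

W: 21 m = 21000 mm.
Magnification m = w/W = dᵢ/dₒ; combined with 1/f = 1/dₒ + 1/dᵢ this gives dₒ = f·(1 + W/w).
dₒ = 116 mm × (1 + 21000/27.9) = 116 × 753.6882 ≈ 87427.828 mm = 87.4278 m.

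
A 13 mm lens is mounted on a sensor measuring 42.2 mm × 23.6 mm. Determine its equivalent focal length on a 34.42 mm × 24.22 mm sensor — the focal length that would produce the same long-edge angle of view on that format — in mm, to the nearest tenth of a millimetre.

10.6 mm

Equal angle of view means equal width/f ratio, so f₂ = f₁ · (width₂/width₁) = 13 × 34.42/42.2.
f₂ = 13 × 0.81564 ≈ 10.603 mm.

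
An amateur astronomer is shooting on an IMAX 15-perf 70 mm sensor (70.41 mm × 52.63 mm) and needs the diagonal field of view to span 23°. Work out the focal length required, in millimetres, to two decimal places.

Sensor diagonal = √(70.41² + 52.63²) = √7727.4850 ≈ 87.9061 mm.
From α = 2·arctan(d/2f) we get f = d / (2·tan(α/2)).
With d = 87.9061 mm and α/2 = 11.5°, tan(α/2) ≈ 0.20345, so f ≈ 87.9061 / 0.40690 ≈ 216.0362 mm.

216.04 mm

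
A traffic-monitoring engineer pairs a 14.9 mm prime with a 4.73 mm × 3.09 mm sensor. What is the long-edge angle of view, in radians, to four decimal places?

Angle of view α = 2·arctan(w/2f) with w = 4.73 mm and f = 14.9 mm.
w/2f = 0.15872; arctan(0.15872) ≈ 0.1574 rad, so α ≈ 0.3148 rad.

0.3148 rad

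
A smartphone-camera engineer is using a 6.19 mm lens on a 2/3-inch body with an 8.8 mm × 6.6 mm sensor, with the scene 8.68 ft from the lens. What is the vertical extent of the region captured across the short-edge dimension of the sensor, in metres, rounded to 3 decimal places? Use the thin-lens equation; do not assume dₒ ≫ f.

2.814 m

dₒ: 8.68 ft × 304.8 mm/ft = 2645.66 mm.
Similar triangles through the lens centre give W/dₒ = h/dᵢ; with 1/f = 1/dₒ + 1/dᵢ this gives W = h·(dₒ − f)/f.
W = 6.6 mm × (2645.66 − 6.19) / 6.19 = 6.6 × 426.4094 ≈ 2814.302 mm = 2.8143 m.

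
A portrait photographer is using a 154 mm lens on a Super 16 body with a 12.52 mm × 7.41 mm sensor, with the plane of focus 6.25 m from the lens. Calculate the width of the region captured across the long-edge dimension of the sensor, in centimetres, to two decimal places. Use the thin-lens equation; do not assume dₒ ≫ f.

dₒ: 6.25 m = 6250 mm.
Similar triangles through the lens centre give W/dₒ = w/dᵢ; with 1/f = 1/dₒ + 1/dᵢ this gives W = w·(dₒ − f)/f.
W = 12.52 mm × (6250 − 154) / 154 = 12.52 × 39.5844 ≈ 495.597 mm = 49.5597 cm.

49.56 cm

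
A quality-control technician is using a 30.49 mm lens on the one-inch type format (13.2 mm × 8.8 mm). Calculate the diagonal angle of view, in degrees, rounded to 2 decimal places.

Sensor diagonal = √(13.2² + 8.8²) = √251.6800 ≈ 15.8644 mm.
Angle of view α = 2·arctan(d/2f) with d = 15.8644 mm and f = 30.49 mm.
d/2f = 0.26016; arctan(0.26016) ≈ 14.5827°, so α ≈ 29.1654°.

29.17°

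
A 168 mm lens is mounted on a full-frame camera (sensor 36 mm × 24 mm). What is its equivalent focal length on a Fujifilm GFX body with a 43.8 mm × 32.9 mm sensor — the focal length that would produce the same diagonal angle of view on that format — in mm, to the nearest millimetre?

Sensor diagonal = √(36² + 24²) = √1872.0000 ≈ 43.2666 mm.
Sensor diagonal = √(43.8² + 32.9²) = √3000.8500 ≈ 54.7800 mm.
Equal angle of view means equal diagonal/f ratio, so f₂ = f₁ · (diagonal₂/diagonal₁) = 168 × 54.7800/43.2666.
f₂ = 168 × 1.26610 ≈ 212.705 mm.

213 mm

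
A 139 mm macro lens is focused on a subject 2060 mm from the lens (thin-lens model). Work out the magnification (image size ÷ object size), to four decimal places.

0.0724×

Thin lens: 1/f = 1/dₒ + 1/dᵢ → 1/dᵢ = 1/139 − 1/2060 = 0.0067088 mm⁻¹, so dᵢ ≈ 149.0578 mm.
Magnification m = dᵢ/dₒ = 149.0578/2060 ≈ 0.07236.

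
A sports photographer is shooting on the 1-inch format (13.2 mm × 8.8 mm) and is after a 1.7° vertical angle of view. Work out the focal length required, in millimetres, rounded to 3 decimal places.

296.568 mm

From α = 2·arctan(h/2f) we get f = h / (2·tan(α/2)).
With h = 8.8 mm and α/2 = 0.85°, tan(α/2) ≈ 0.01484, so f ≈ 8.8 / 0.02967 ≈ 296.5682 mm.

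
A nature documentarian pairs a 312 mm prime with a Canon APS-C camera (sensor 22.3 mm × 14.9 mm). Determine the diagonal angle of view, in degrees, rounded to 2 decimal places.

4.92°

Sensor diagonal = √(22.3² + 14.9²) = √719.3000 ≈ 26.8198 mm.
Angle of view α = 2·arctan(d/2f) with d = 26.8198 mm and f = 312 mm.
d/2f = 0.04298; arctan(0.04298) ≈ 2.4611°, so α ≈ 4.9222°.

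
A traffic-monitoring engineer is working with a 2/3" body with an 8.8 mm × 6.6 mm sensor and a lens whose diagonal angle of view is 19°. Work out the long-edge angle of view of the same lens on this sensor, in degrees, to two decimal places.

15.25°

Sensor diagonal = √(8.8² + 6.6²) = √121.0000 ≈ 11.0000 mm.
From the diagonal AOV: f = 11.0000 / (2·tan(9.5°)) = 11.0000 / 0.33469 ≈ 32.8667 mm.
Long-edge AOV = 2·arctan(8.8 / (2 × 32.8667)) = 2·arctan(0.13387) ≈ 15.2502°.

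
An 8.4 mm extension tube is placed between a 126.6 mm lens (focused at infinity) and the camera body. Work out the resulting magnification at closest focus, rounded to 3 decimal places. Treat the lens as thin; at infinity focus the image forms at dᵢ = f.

The tube moves the image plane from f to f + e, so dᵢ = 126.6 + 8.4 = 135 mm. Focus is achieved when 1/f = 1/dₒ + 1/dᵢ, giving dₒ = 1/(1/f − 1/(f+e)).
Magnification m = dᵢ/dₒ = (f+e)·(1/f − 1/(f+e)) = e/f = 8.4/126.6 ≈ 0.0664.

0.066×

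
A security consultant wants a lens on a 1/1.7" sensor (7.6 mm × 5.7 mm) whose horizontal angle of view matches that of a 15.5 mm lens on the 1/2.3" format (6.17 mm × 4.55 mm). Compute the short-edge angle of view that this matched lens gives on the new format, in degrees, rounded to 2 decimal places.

16.98°

Equal horizontal AOV ⇒ f₂ = f₁ · 7.6/6.17 = 15.5 × 1.23177 ≈ 19.0924 mm.
Short-edge AOV on the new format = 2·arctan(5.7 / (2 × 19.0924)) = 2·arctan(0.14927) ≈ 16.9802°.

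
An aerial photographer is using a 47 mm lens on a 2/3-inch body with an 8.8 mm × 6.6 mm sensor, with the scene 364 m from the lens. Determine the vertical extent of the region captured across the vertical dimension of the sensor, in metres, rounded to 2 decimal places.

51.11 m

dₒ: 364 m = 364000 mm.
Similar triangles through the lens centre give W/dₒ = h/dᵢ; with 1/f = 1/dₒ + 1/dᵢ this gives W = h·(dₒ − f)/f.
W = 6.6 mm × (364000 − 47) / 47 = 6.6 × 7743.6809 ≈ 51108.294 mm = 51.1083 m.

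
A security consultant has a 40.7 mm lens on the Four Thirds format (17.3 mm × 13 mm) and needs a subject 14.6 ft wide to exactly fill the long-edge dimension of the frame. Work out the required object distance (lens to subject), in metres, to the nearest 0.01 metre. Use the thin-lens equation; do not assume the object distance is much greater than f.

W: 14.6 ft × 304.8 mm/ft = 4450.08 mm.
Magnification m = w/W = dᵢ/dₒ; combined with 1/f = 1/dₒ + 1/dᵢ this gives dₒ = f·(1 + W/w).
dₒ = 40.7 mm × (1 + 4450.08/17.3) = 40.7 × 258.2300 ≈ 10509.963 mm = 10.51 m.

10.51 m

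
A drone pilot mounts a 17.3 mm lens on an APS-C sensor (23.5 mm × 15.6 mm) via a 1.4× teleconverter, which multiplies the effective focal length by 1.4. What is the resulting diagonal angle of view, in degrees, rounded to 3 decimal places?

Effective focal length f = 17.3 × 1.4 = 24.22 mm.
Sensor diagonal = √(23.5² + 15.6²) = √795.6100 ≈ 28.2066 mm.
α = 2·arctan(28.207 / (2 × 24.22)) = 2·arctan(0.58230) ≈ 60.4244°.

60.424°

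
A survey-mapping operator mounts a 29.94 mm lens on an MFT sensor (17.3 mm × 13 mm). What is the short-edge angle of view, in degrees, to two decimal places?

Angle of view α = 2·arctan(h/2f) with h = 13 mm and f = 29.94 mm.
h/2f = 0.21710; arctan(0.21710) ≈ 12.2489°, so α ≈ 24.4978°.

24.50°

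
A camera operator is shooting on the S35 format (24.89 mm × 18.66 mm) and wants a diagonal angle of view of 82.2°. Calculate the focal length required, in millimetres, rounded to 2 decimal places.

Sensor diagonal = √(24.89² + 18.66²) = √967.7077 ≈ 31.1080 mm.
From α = 2·arctan(d/2f) we get f = d / (2·tan(α/2)).
With d = 31.1080 mm and α/2 = 41.1°, tan(α/2) ≈ 0.87236, so f ≈ 31.1080 / 1.74471 ≈ 17.8299 mm.

17.83 mm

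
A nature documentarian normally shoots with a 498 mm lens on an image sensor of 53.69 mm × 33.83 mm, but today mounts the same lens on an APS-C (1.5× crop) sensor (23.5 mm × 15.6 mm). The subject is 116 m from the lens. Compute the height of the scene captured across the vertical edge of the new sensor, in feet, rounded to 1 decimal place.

11.9 ft

The focal length stays 498 mm; the relevant sensor dimension is now h = 15.6 mm. Object distance dₒ = 116 m = 116000 mm.
Thin-lens field height W = h·(dₒ − f)/f = 15.6 × (116000 − 498)/498 ≈ 3618.135 mm = 3618.135/304.8 ft = 11.8705 ft.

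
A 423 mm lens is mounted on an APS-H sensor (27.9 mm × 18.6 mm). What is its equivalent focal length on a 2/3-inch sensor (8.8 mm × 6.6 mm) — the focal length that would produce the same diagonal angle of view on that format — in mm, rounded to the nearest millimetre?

139 mm

Sensor diagonal = √(27.9² + 18.6²) = √1124.3700 ≈ 33.5316 mm.
Sensor diagonal = √(8.8² + 6.6²) = √121.0000 ≈ 11.0000 mm.
Equal angle of view means equal diagonal/f ratio, so f₂ = f₁ · (diagonal₂/diagonal₁) = 423 × 11.0000/33.5316.
f₂ = 423 × 0.32805 ≈ 138.765 mm.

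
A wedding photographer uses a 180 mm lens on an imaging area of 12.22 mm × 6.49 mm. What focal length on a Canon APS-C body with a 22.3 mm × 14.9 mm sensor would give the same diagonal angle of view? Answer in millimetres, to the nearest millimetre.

349 mm

Sensor diagonal = √(12.22² + 6.49²) = √191.4485 ≈ 13.8365 mm.
Sensor diagonal = √(22.3² + 14.9²) = √719.3000 ≈ 26.8198 mm.
Equal angle of view means equal diagonal/f ratio, so f₂ = f₁ · (diagonal₂/diagonal₁) = 180 × 26.8198/13.8365.
f₂ = 180 × 1.93834 ≈ 348.900 mm.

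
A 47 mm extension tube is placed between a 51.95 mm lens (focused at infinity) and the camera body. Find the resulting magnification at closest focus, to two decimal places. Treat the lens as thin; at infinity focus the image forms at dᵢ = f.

The tube moves the image plane from f to f + e, so dᵢ = 51.95 + 47 = 98.95 mm. Focus is achieved when 1/f = 1/dₒ + 1/dᵢ, giving dₒ = 1/(1/f − 1/(f+e)).
Magnification m = dᵢ/dₒ = (f+e)·(1/f − 1/(f+e)) = e/f = 47/51.95 ≈ 0.9047.

0.90×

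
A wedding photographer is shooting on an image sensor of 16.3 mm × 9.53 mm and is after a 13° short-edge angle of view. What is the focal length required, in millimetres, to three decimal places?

From α = 2·arctan(h/2f) we get f = h / (2·tan(α/2)).
With h = 9.53 mm and α/2 = 6.5°, tan(α/2) ≈ 0.11394, so f ≈ 9.53 / 0.22787 ≈ 41.8219 mm.

41.822 mm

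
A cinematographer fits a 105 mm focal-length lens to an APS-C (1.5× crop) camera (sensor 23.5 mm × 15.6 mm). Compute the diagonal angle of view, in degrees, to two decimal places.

Sensor diagonal = √(23.5² + 15.6²) = √795.6100 ≈ 28.2066 mm.
Angle of view α = 2·arctan(d/2f) with d = 28.2066 mm and f = 105 mm.
d/2f = 0.13432; arctan(0.13432) ≈ 7.6500°, so α ≈ 15.3000°.

15.30°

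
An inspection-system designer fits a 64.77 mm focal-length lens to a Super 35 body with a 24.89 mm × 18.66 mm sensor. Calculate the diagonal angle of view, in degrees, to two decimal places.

27.01°

Sensor diagonal = √(24.89² + 18.66²) = √967.7077 ≈ 31.1080 mm.
Angle of view α = 2·arctan(d/2f) with d = 31.1080 mm and f = 64.77 mm.
d/2f = 0.24014; arctan(0.24014) ≈ 13.5034°, so α ≈ 27.0069°.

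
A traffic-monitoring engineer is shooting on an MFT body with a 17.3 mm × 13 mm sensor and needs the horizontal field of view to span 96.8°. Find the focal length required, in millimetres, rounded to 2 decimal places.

7.68 mm

From α = 2·arctan(w/2f) we get f = w / (2·tan(α/2)).
With w = 17.3 mm and α/2 = 48.4°, tan(α/2) ≈ 1.12633, so f ≈ 17.3 / 2.25265 ≈ 7.6798 mm.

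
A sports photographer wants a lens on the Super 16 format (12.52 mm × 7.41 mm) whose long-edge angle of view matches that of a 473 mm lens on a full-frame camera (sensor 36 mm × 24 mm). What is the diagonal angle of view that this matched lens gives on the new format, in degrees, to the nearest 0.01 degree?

5.06°

Equal long-edge AOV ⇒ f₂ = f₁ · 12.52/36 = 473 × 0.34778 ≈ 164.4989 mm.
Sensor diagonal = √(12.52² + 7.41²) = √211.6585 ≈ 14.5485 mm.
Diagonal AOV on the new format = 2·arctan(14.5485 / (2 × 164.4989)) = 2·arctan(0.04422) ≈ 5.0640°.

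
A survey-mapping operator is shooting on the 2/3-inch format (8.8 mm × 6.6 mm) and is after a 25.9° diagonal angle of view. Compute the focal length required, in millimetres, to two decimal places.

23.92 mm

Sensor diagonal = √(8.8² + 6.6²) = √121.0000 ≈ 11.0000 mm.
From α = 2·arctan(d/2f) we get f = d / (2·tan(α/2)).
With d = 11.0000 mm and α/2 = 12.95°, tan(α/2) ≈ 0.22995, so f ≈ 11.0000 / 0.45990 ≈ 23.9183 mm.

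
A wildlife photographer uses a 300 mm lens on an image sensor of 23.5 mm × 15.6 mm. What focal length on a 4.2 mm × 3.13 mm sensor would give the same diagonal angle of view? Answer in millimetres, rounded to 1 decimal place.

Sensor diagonal = √(23.5² + 15.6²) = √795.6100 ≈ 28.2066 mm.
Sensor diagonal = √(4.2² + 3.13²) = √27.4369 ≈ 5.2380 mm.
Equal angle of view means equal diagonal/f ratio, so f₂ = f₁ · (diagonal₂/diagonal₁) = 300 × 5.2380/28.2066.
f₂ = 300 × 0.18570 ≈ 55.711 mm.

55.7 mm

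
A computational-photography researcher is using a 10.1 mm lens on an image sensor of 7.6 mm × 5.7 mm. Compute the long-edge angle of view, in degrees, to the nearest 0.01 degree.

41.24°

Angle of view α = 2·arctan(w/2f) with w = 7.6 mm and f = 10.1 mm.
w/2f = 0.37624; arctan(0.37624) ≈ 20.6182°, so α ≈ 41.2364°.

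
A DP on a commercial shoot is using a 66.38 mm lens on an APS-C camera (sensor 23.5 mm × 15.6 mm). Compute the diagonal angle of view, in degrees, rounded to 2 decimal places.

23.99°

Sensor diagonal = √(23.5² + 15.6²) = √795.6100 ≈ 28.2066 mm.
Angle of view α = 2·arctan(d/2f) with d = 28.2066 mm and f = 66.38 mm.
d/2f = 0.21246; arctan(0.21246) ≈ 11.9949°, so α ≈ 23.9897°.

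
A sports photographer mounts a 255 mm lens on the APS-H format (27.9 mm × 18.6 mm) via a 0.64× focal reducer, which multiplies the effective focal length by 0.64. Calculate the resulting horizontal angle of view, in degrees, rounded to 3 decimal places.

9.771°

Effective focal length f = 255 × 0.64 = 163.2 mm.
α = 2·arctan(27.9 / (2 × 163.2)) = 2·arctan(0.08548) ≈ 9.7713°.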